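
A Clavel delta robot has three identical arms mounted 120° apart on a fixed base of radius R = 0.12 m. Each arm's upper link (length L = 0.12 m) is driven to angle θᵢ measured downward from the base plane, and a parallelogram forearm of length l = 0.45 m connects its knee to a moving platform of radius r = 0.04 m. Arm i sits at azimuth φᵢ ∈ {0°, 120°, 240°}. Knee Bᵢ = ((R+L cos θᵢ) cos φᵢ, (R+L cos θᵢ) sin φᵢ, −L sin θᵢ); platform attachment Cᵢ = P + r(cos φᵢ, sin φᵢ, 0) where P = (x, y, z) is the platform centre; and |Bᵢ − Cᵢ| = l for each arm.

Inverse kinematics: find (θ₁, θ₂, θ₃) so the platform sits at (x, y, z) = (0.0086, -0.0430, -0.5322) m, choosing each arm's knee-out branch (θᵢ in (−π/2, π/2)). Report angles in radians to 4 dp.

θ₁ = 1.0477, θ₂ = 1.2225, θ₃ = 0.9604

arm 1 (φ=0.0°): x'=0.0086, y'=-0.0430
  e−x'=0.0714;  (l²−L²−(e−x')²−y'²−z²)/2L = -0.4253
  θ1 = atan2(B,A) + arccos(C/0.5370) = 1.0477
rotate P by −φ2: (-0.0415, 0.0141, -0.5322)
  A cos θ + B sin θ = C:  0.1215·cos θ + -0.5322·sin θ = -0.4588
  θ2 = atan2(B,A) + arccos(C/0.5459) = 1.2225
arm 3 (φ=240.0°): x'=0.0329, y'=0.0289
  A cos θ + B sin θ = C:  0.0471·cos θ + -0.5322·sin θ = -0.4091
  √(A²+B²)=0.5343;  θ3 = -1.4826+2.4430 ≈ 0.9604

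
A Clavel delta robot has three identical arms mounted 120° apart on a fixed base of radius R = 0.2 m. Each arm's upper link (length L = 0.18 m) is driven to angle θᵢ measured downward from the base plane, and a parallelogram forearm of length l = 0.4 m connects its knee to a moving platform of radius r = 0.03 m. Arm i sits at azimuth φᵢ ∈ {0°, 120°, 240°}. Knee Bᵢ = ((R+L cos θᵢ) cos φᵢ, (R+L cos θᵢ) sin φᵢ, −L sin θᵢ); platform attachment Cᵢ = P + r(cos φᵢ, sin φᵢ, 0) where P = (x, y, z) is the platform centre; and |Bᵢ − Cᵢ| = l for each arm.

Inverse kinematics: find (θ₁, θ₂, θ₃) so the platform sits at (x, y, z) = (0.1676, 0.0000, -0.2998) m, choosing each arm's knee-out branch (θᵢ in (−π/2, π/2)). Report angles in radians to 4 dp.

θ₁ = -0.3490, θ₂ = 1.0470, θ₃ = 1.0470

rotate P by −φ1: (0.1676, 0.0000, -0.2998)
  A cos θ + B sin θ = C:  0.0024·cos θ + -0.2998·sin θ = 0.1048
  γ=atan2(-0.2998,0.0024)=-1.5628;  ψ=arccos(0.3494)=1.2138;  θ1=γ+ψ≈-0.3490
arm 2 (φ=120.0°): x'=-0.0838, y'=-0.1451
  e−x'=0.2538;  (l²−L²−(e−x')²−y'²−z²)/2L = -0.1327
  θ2 = atan2(B,A) + arccos(C/0.3928) = 1.0470
arm 3 (φ=240.0°): x'=-0.0838, y'=0.1451
  A=0.2538, B=-0.2998, C=(l²−L²−A²−y'²−z²)/(2L)=-0.1327
  γ=atan2(-0.2998,0.2538)=-0.8683;  ψ=arccos(-0.3378)=1.9153;  θ3=γ+ψ≈1.0470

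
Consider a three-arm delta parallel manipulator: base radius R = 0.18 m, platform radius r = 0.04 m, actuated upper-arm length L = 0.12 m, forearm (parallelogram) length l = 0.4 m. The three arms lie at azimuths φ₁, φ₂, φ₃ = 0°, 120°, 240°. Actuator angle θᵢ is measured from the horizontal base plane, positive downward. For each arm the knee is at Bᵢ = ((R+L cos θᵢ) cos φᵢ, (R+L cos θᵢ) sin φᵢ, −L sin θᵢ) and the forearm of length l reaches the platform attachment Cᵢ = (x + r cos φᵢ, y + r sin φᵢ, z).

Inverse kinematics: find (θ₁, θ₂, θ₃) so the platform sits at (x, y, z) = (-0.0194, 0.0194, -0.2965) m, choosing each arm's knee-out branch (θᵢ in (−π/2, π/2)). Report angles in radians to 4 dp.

rotate P by −φ1: (-0.0194, 0.0194, -0.2965)
  e−x'=0.1594;  (l²−L²−(e−x')²−y'²−z²)/2L = 0.1329
  γ=atan2(-0.2965,0.1594)=-1.0775;  ψ=arccos(0.3949)=1.1649;  θ1=γ+ψ≈0.0873
φ2=120.0° → target in arm frame (0.0265, 0.0071)
  A=0.1135, B=-0.2965, C=(l²−L²−A²−y'²−z²)/(2L)=0.1865
  γ=atan2(-0.2965,0.1135)=-1.2052;  ψ=arccos(0.5874)=0.9430;  θ2=γ+ψ≈-0.2622
φ3=240.0° → target in arm frame (-0.0071, -0.0265)
  e−x'=0.1471;  (l²−L²−(e−x')²−y'²−z²)/2L = 0.1473
  θ3 = atan2(B,A) + arccos(C/0.3310) = -0.0006

θ₁ = 0.0873, θ₂ = -0.2622, θ₃ = -0.0006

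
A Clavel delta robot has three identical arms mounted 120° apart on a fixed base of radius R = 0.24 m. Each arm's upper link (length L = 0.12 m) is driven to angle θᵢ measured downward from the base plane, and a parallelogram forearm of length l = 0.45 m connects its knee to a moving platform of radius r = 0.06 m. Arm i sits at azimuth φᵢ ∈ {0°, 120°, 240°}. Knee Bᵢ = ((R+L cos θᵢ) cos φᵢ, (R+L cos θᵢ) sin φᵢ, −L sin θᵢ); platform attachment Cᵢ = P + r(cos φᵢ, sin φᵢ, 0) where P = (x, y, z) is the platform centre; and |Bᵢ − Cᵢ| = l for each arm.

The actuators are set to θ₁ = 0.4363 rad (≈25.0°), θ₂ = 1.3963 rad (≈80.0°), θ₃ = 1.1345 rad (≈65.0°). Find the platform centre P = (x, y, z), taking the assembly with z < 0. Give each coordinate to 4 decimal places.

(0.1071, -0.0303, -0.4613)

arm 1 at φ=0.0°: e+L cos θ1 = 0.2888;  O1 = (0.2888, 0.0000, -0.0507)
arm 2 at φ=120.0°: e+L cos θ2 = 0.2008;  O2 = (-0.1004, 0.1739, -0.1182)
arm 3 at φ=240.0°: e+L cos θ3 = 0.2307;  O3 = (-0.1154, -0.1998, -0.1088)
|O₂|²−|O₁|² = -0.0317;  |O₃|²−|O₁|² = -0.0209
[-0.7784 0.3479 -0.1349]·P = -0.0317;  [-0.8082 -0.3996 -0.1161]·P = -0.0209
Cramer: x(z) = 0.0336-0.1593z;  y(z) = -0.0157+0.0316z
quadratic in z: (1.0264)z²+(0.1817)z+(-0.1346)=0, √Δ=0.7652 → z ∈ {-0.4613, 0.2843}; z = -0.4613 (taking z<0)
x = 0.1071, y = -0.0303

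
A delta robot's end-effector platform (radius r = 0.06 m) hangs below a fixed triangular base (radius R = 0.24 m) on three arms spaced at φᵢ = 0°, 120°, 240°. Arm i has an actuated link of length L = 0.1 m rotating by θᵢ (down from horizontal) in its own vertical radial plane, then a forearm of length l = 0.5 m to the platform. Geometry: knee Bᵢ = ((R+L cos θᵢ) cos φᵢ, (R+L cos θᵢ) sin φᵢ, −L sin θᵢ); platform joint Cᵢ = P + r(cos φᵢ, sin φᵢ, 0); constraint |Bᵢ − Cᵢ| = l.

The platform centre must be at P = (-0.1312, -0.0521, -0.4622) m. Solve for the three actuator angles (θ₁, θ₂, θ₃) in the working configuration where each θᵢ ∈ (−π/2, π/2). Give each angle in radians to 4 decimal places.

θ₁ = 1.3091, θ₂ = 0.5235, θ₃ = -0.0005

φ1=0.0° → target in arm frame (-0.1312, -0.0521)
  A=0.3112, B=-0.4622, C=(l²−L²−A²−y'²−z²)/(2L)=-0.3659
  θ1 = atan2(B,A) + arccos(C/0.5572) = 1.3091
φ2=120.0° → target in arm frame (0.0205, 0.1397)
  A=0.1595, B=-0.4622, C=(l²−L²−A²−y'²−z²)/(2L)=-0.0929
  γ=atan2(-0.4622,0.1595)=-1.2385;  ψ=arccos(-0.1900)=1.7620;  θ2=γ+ψ≈0.5235
arm 3 (φ=240.0°): x'=0.1107, y'=-0.0876
  A cos θ + B sin θ = C:  0.0693·cos θ + -0.4622·sin θ = 0.0695
  √(A²+B²)=0.4674;  θ3 = -1.4220+1.4215 ≈ -0.0005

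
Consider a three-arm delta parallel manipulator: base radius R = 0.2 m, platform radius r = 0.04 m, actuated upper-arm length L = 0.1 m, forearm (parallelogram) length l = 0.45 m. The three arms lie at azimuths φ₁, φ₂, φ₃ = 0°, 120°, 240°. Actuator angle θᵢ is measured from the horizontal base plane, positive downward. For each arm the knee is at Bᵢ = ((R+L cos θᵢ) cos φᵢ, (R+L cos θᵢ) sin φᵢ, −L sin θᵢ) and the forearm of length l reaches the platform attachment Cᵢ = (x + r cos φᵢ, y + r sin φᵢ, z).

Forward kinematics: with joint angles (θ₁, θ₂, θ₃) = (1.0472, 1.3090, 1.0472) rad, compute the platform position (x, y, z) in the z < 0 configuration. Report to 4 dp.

centre 1 = (0.2100·cos0.0°, 0.2100·sin0.0°, -0.0866) = (0.2100, 0.0000, -0.0866)
arm 2 at φ=120.0°: e+L cos θ2 = 0.1859;  centre 2 = (-0.0929, 0.1610, -0.0966)
arm 3 at φ=240.0°: e+L cos θ3 = 0.2100;  centre 3 = (-0.1050, -0.1819, -0.0866)
|centre ₂|²−|centre ₁|² = -0.0077;  |centre ₃|²−|centre ₁|² = 0.0000
[-0.6059 0.3220 -0.0200]·P = -0.0077;  [-0.6300 -0.3637 0.0000]·P = 0.0000
det = 0.4232;  x = 0.0066+-0.0172z,  y = -0.0115+0.0297z
sphere 1 gives Az²+Bz+C=0 with A=1.0012, B=0.1795, C=-0.1535;  B²−4AC=0.6470;  roots -0.4914, 0.3121;  negative root z = -0.4914
x = 0.0151, y = -0.0261

(0.0151, -0.0261, -0.4914)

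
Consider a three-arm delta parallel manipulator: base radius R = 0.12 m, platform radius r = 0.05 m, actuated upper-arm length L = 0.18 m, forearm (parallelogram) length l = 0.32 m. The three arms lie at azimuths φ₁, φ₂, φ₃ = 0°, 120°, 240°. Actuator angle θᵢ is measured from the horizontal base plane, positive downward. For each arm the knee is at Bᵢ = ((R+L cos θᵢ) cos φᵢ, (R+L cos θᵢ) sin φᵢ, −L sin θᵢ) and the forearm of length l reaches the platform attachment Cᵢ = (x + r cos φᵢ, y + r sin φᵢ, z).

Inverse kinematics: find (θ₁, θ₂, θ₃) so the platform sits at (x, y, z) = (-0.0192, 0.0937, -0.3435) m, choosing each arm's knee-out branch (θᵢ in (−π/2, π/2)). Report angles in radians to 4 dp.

φ1=0.0° → target in arm frame (-0.0192, 0.0937)
  A=0.0892, B=-0.3435, C=(l²−L²−A²−y'²−z²)/(2L)=-0.1798
  γ=atan2(-0.3435,0.0892)=-1.3167;  ψ=arccos(-0.5066)=2.1021;  θ1=γ+ψ≈0.7853
arm 2 (φ=120.0°): x'=0.0907, y'=-0.0302
  A cos θ + B sin θ = C:  -0.0207·cos θ + -0.3435·sin θ = -0.1370
  √(A²+B²)=0.3441;  θ2 = -1.6311+1.9804 ≈ 0.3493
rotate P by −φ3: (-0.0715, -0.0635, -0.3435)
  e−x'=0.1415;  (l²−L²−(e−x')²−y'²−z²)/2L = -0.2002
  γ=atan2(-0.3435,0.1415)=-1.1799;  ψ=arccos(-0.5388)=2.1398;  θ3=γ+ψ≈0.9598

θ₁ = 0.7853, θ₂ = 0.3493, θ₃ = 0.9598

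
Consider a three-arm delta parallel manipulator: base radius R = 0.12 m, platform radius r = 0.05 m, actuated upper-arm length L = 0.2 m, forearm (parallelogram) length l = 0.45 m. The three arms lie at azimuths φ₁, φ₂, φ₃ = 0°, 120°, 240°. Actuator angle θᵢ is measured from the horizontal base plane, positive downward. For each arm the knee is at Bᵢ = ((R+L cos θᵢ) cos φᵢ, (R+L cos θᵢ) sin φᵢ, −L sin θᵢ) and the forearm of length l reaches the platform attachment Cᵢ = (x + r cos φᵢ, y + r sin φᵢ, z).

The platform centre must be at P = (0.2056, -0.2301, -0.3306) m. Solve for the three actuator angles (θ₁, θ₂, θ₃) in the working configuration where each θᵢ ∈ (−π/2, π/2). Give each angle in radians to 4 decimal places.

rotate P by −φ1: (0.2056, -0.2301, -0.3306)
  e−x'=-0.1356;  (l²−L²−(e−x')²−y'²−z²)/2L = -0.0453
  √(A²+B²)=0.3573;  θ1 = -1.9600+1.6980 ≈ -0.2621
rotate P by −φ2: (-0.3021, -0.0630, -0.3306)
  e−x'=0.3721;  (l²−L²−(e−x')²−y'²−z²)/2L = -0.2230
  √(A²+B²)=0.4977;  θ2 = -0.7264+2.0354 ≈ 1.3089
arm 3 (φ=240.0°): x'=0.0965, y'=0.2931
  A cos θ + B sin θ = C:  -0.0265·cos θ + -0.3306·sin θ = -0.0835
  √(A²+B²)=0.3317;  θ3 = -1.6507+1.8254 ≈ 0.1747

θ₁ = -0.2621, θ₂ = 1.3089, θ₃ = 0.1747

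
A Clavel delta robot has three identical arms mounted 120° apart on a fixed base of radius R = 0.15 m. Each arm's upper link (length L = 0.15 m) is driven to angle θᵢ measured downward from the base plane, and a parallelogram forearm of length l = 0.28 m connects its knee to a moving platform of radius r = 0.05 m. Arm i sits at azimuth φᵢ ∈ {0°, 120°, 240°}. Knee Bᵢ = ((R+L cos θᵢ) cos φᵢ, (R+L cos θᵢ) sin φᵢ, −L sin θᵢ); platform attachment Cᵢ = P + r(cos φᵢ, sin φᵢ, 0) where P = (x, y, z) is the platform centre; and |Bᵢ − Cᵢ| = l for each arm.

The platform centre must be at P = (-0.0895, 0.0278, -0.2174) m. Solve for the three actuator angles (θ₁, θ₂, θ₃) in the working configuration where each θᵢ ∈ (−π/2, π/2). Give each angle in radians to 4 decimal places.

θ₁ = 1.0471, θ₂ = 0.0875, θ₃ = 0.4366

φ1=0.0° → target in arm frame (-0.0895, 0.0278)
  e−x'=0.1895;  (l²−L²−(e−x')²−y'²−z²)/2L = -0.0935
  θ1 = atan2(B,A) + arccos(C/0.2884) = 1.0471
φ2=120.0° → target in arm frame (0.0688, 0.0636)
  A cos θ + B sin θ = C:  0.0312·cos θ + -0.2174·sin θ = 0.0121
  γ=atan2(-0.2174,0.0312)=-1.4284;  ψ=arccos(0.0549)=1.5158;  θ2=γ+ψ≈0.0875
arm 3 (φ=240.0°): x'=0.0207, y'=-0.0914
  e−x'=0.0793;  (l²−L²−(e−x')²−y'²−z²)/2L = -0.0200
  θ3 = atan2(B,A) + arccos(C/0.2314) = 0.4366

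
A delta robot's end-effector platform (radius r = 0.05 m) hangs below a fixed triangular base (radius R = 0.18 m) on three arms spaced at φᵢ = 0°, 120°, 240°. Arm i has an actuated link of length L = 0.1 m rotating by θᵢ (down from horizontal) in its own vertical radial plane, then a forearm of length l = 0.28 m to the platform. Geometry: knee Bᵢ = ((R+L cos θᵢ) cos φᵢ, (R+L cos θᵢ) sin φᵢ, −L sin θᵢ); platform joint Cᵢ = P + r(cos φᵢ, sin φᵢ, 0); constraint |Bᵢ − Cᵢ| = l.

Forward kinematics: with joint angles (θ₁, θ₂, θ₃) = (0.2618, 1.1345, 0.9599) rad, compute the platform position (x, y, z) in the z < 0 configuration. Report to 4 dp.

arm 1 at φ=0.0°: e+L cos θ1 = 0.2266;  O1 = (0.2266, 0.0000, -0.0259)
O2 = (0.1723·cos120.0°, 0.1723·sin120.0°, -0.0906) = (-0.0861, 0.1492, -0.0906)
arm 3 at φ=240.0°: e+L cos θ3 = 0.1874;  O3 = (-0.0937, -0.1623, -0.0819)
eliminate P² terms by subtracting sphere 1 from 2 and 3
[-0.6254 0.2984 -0.1295]·P = -0.0141;  [-0.6405 -0.3245 -0.1121]·P = -0.0102
Cramer: x(z) = 0.0194-0.1915z;  y(z) = -0.0068+0.0326z
quadratic in z: (1.0377)z²+(0.1307)z+(-0.0347)=0, √Δ=0.4016 → z ∈ {-0.2565, 0.1305}; z = -0.2565 (taking z<0)
x = 0.0685, y = -0.0151

(0.0685, -0.0151, -0.2565)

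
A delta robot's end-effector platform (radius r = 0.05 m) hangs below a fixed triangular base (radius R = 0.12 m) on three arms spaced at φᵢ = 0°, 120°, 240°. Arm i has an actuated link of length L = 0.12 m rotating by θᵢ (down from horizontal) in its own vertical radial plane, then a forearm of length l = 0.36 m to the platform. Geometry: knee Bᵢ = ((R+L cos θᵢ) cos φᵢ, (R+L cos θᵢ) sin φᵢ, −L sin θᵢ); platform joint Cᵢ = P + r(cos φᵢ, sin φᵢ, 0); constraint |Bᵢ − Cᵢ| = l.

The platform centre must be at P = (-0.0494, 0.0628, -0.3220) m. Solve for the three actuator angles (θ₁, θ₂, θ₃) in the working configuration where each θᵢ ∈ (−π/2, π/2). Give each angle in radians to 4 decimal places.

θ₁ = 0.4363, θ₂ = -0.1750, θ₃ = 0.3488

arm 1 (φ=0.0°): x'=-0.0494, y'=0.0628
  e−x'=0.1194;  (l²−L²−(e−x')²−y'²−z²)/2L = -0.0279
  γ=atan2(-0.3220,0.1194)=-1.2157;  ψ=arccos(-0.0811)=1.6520;  θ1=γ+ψ≈0.4363
rotate P by −φ2: (0.0791, 0.0114, -0.3220)
  A=-0.0091, B=-0.3220, C=(l²−L²−A²−y'²−z²)/(2L)=0.0471
  θ2 = atan2(B,A) + arccos(C/0.3221) = -0.1750
φ3=240.0° → target in arm frame (-0.0297, -0.0742)
  A cos θ + B sin θ = C:  0.0997·cos θ + -0.3220·sin θ = -0.0164
  √(A²+B²)=0.3371;  θ3 = -1.2706+1.6193 ≈ 0.3488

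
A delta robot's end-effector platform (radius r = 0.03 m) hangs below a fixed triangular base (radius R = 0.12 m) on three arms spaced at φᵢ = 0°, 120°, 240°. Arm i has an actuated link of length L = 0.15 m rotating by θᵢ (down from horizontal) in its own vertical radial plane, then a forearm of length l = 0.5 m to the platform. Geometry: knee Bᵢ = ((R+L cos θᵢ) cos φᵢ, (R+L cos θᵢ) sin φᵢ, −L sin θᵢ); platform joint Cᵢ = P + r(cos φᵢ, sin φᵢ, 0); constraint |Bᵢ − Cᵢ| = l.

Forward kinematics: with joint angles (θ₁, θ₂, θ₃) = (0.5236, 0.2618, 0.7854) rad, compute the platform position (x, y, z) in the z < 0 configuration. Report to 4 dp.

(0.0024, 0.1020, -0.5135)

arm 1 at φ=0.0°: ρ1 = 0.2199;  S1 = (0.2199, 0.0000, -0.0750)
φ2=120.0°: virtual centre (-0.1174, 0.2034, -0.0388), radius l
arm 3 at φ=240.0°: ρ3 = 0.1961;  S3 = (-0.0980, -0.1698, -0.1061)
|S₂|²−|S₁|² = 0.0027;  |S₃|²−|S₁|² = -0.0043
plane₁₂: -0.6747x+0.4068y+0.0724z = 0.0027
Cramer: x(z) = 0.0017-0.0014z;  y(z) = 0.0095-0.1802z
into |P−S₁|² = l²: 1.0325z² + 0.1472z + -0.1967 = 0;  Δ = 0.8339;  z = -0.5135 or 0.3709 → z<0 root = -0.5135
x = 0.0024, y = 0.1020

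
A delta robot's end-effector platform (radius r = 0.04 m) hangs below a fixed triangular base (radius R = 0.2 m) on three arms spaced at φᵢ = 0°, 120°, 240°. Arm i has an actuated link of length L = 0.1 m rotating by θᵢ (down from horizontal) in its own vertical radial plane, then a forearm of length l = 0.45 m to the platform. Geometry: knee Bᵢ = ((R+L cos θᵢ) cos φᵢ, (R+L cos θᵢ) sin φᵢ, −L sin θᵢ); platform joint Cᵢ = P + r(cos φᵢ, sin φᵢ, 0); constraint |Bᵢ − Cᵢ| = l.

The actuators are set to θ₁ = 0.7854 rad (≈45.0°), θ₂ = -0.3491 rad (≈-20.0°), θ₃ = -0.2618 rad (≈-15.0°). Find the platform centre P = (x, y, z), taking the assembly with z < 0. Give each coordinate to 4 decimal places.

φ1=0.0°: virtual centre (0.2307, 0.0000, -0.0707), radius l
arm 2 at φ=120.0°: (R−r)+L cos θ2 = 0.2540;  S2 = (-0.1270, 0.2199, 0.0342)
arm 3 at φ=240.0°: (R−r)+L cos θ3 = 0.2566;  S3 = (-0.1283, -0.2222, 0.0259)
eliminate P² terms by subtracting sphere 1 from 2 and 3
plane₁₂: -0.7154x+0.4399y+0.2098z = 0.0074
Cramer: x(z) = -0.0110+0.2812z;  y(z) = -0.0009-0.0197z
quadratic in z: (1.0795)z²+(0.0055)z+(-0.1391)=0, √Δ=0.7750 → z ∈ {-0.3615, 0.3564}; z = -0.3615 (taking z<0)
x = -0.1126, y = 0.0062

(-0.1126, 0.0062, -0.3615)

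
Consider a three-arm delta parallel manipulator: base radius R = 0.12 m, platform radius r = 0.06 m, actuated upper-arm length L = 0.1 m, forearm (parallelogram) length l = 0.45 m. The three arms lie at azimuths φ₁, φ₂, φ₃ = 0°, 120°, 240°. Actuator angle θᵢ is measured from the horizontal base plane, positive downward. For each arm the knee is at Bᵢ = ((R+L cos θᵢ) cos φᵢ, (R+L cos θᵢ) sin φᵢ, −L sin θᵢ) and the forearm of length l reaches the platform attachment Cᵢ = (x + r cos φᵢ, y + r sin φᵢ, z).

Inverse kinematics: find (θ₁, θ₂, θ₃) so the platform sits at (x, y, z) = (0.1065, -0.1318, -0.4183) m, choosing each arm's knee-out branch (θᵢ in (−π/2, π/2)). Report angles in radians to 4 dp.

φ1=0.0° → target in arm frame (0.1065, -0.1318)
  A cos θ + B sin θ = C:  -0.0465·cos θ + -0.4183·sin θ = -0.0100
  √(A²+B²)=0.4209;  θ1 = -1.6815+1.5947 ≈ -0.0868
φ2=120.0° → target in arm frame (-0.1674, -0.0263)
  A cos θ + B sin θ = C:  0.2274·cos θ + -0.4183·sin θ = -0.1744
  √(A²+B²)=0.4761;  θ2 = -1.0729+1.9458 ≈ 0.8729
φ3=240.0° → target in arm frame (0.0609, 0.1581)
  A cos θ + B sin θ = C:  -0.0009·cos θ + -0.4183·sin θ = -0.0374
  θ3 = atan2(B,A) + arccos(C/0.4183) = 0.0874

θ₁ = -0.0868, θ₂ = 0.8729, θ₃ = 0.0874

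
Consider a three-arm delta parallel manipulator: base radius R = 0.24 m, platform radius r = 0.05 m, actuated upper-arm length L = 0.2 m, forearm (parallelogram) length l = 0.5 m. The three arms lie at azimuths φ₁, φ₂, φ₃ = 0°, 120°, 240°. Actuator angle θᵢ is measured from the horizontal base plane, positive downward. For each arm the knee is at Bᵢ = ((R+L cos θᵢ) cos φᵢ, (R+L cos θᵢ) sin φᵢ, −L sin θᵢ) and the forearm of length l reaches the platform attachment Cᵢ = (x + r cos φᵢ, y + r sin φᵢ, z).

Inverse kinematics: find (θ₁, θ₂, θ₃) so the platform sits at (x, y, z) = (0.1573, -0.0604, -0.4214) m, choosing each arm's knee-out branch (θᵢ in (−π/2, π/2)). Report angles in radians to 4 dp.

rotate P by −φ1: (0.1573, -0.0604, -0.4214)
  e−x'=0.0327;  (l²−L²−(e−x')²−y'²−z²)/2L = 0.0693
  √(A²+B²)=0.4227;  θ1 = -1.4934+1.4062 ≈ -0.0872
φ2=120.0° → target in arm frame (-0.1310, -0.1060)
  e−x'=0.3210;  (l²−L²−(e−x')²−y'²−z²)/2L = -0.2046
  γ=atan2(-0.4214,0.3210)=-0.9199;  ψ=arccos(-0.3862)=1.9673;  θ2=γ+ψ≈1.0474
rotate P by −φ3: (-0.0263, 0.1664, -0.4214)
  e−x'=0.2163;  (l²−L²−(e−x')²−y'²−z²)/2L = -0.1052
  √(A²+B²)=0.4737;  θ3 = -1.0965+1.7947 ≈ 0.6983

θ₁ = -0.0872, θ₂ = 1.0474, θ₃ = 0.6983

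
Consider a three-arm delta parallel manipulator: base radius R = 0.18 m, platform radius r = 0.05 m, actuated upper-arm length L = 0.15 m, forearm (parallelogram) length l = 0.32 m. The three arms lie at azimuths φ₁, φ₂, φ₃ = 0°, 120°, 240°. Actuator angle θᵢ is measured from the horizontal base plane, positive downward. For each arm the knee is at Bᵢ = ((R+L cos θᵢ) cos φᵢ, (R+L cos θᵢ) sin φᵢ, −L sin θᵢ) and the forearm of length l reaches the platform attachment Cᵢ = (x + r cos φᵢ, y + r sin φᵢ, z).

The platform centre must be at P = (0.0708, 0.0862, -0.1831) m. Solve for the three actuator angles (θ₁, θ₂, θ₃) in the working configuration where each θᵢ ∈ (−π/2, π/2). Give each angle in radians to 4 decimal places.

θ₁ = -0.3483, θ₂ = -0.0002, θ₃ = 1.0474

rotate P by −φ1: (0.0708, 0.0862, -0.1831)
  A=0.0592, B=-0.1831, C=(l²−L²−A²−y'²−z²)/(2L)=0.1181
  γ=atan2(-0.1831,0.0592)=-1.2581;  ψ=arccos(0.6139)=0.9098;  θ1=γ+ψ≈-0.3483
φ2=120.0° → target in arm frame (0.0393, -0.1044)
  A=0.0907, B=-0.1831, C=(l²−L²−A²−y'²−z²)/(2L)=0.0908
  γ=atan2(-0.1831,0.0907)=-1.1107;  ψ=arccos(0.4443)=1.1104;  θ2=γ+ψ≈-0.0002
rotate P by −φ3: (-0.1101, 0.0182, -0.1831)
  A cos θ + B sin θ = C:  0.2401·cos θ + -0.1831·sin θ = -0.0386
  √(A²+B²)=0.3019;  θ3 = -0.6516+1.6990 ≈ 1.0474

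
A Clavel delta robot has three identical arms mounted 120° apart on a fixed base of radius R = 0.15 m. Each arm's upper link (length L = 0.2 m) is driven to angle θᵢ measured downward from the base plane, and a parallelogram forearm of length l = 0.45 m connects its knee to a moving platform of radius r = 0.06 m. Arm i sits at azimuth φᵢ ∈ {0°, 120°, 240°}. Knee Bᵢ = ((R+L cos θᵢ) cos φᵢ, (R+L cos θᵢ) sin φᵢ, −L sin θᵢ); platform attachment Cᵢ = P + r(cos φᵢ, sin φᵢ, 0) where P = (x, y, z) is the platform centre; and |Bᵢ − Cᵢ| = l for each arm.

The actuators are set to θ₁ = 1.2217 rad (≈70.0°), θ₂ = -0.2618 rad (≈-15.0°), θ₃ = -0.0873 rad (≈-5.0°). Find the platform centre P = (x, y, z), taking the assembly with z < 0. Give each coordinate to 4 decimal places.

arm 1 at φ=0.0°: (R−r)+L cos θ1 = 0.1584;  centre 1 = (0.1584, 0.0000, -0.1879)
centre 2 = (0.2832·cos120.0°, 0.2832·sin120.0°, 0.0518) = (-0.1416, 0.2452, 0.0518)
centre 3 = (0.2892·cos240.0°, 0.2892·sin240.0°, 0.0174) = (-0.1446, -0.2505, 0.0174)
eliminate P² terms by subtracting sphere 1 from 2 and 3
[-0.6000 0.4905 0.4794]·P = 0.0225;  [-0.6061 -0.5010 0.4107]·P = 0.0235
det = 0.5979;  x = -0.0381+0.7387z,  y = -0.0009+-0.0738z
quadratic in z: (1.5511)z²+(0.0856)z+(-0.1285)=0, √Δ=0.8972 → z ∈ {-0.3168, 0.2616}; z = -0.3168 (taking z<0)
x = -0.2722, y = 0.0225

(-0.2722, 0.0225, -0.3168)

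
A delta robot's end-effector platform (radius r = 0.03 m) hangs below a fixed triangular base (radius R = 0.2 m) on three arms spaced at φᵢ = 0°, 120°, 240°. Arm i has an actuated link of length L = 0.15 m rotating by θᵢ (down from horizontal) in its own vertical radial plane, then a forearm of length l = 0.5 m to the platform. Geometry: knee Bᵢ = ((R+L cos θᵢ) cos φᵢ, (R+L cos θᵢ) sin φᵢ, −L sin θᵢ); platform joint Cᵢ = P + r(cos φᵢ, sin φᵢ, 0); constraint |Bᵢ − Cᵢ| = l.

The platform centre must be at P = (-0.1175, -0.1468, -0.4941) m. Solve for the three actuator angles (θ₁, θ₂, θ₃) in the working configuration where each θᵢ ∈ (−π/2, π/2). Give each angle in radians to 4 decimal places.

θ₁ = 1.3089, θ₂ = 1.1346, θ₃ = 0.0874

φ1=0.0° → target in arm frame (-0.1175, -0.1468)
  e−x'=0.2875;  (l²−L²−(e−x')²−y'²−z²)/2L = -0.4028
  √(A²+B²)=0.5717;  θ1 = -1.0438+2.3527 ≈ 1.3089
rotate P by −φ2: (-0.0684, 0.1752, -0.4941)
  A cos θ + B sin θ = C:  0.2384·cos θ + -0.4941·sin θ = -0.3471
  γ=atan2(-0.4941,0.2384)=-1.1213;  ψ=arccos(-0.6328)=2.2559;  θ2=γ+ψ≈1.1346
rotate P by −φ3: (0.1859, -0.0284, -0.4941)
  e−x'=-0.0159;  (l²−L²−(e−x')²−y'²−z²)/2L = -0.0590
  √(A²+B²)=0.4944;  θ3 = -1.6029+1.6904 ≈ 0.0874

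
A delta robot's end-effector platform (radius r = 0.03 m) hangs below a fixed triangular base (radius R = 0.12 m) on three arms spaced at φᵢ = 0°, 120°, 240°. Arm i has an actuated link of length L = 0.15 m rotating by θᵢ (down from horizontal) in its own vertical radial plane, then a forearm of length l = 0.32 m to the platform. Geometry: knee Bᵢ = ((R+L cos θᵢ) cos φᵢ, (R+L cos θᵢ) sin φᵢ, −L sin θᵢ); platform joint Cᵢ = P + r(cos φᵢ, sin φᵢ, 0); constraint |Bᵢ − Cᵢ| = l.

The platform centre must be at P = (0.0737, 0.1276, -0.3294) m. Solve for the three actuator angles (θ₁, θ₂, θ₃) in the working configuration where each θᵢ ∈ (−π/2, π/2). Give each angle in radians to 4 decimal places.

θ₁ = 0.5233, θ₂ = 0.5236, θ₃ = 1.3961

rotate P by −φ1: (0.0737, 0.1276, -0.3294)
  A=0.0163, B=-0.3294, C=(l²−L²−A²−y'²−z²)/(2L)=-0.1505
  θ1 = atan2(B,A) + arccos(C/0.3298) = 0.5233
arm 2 (φ=120.0°): x'=0.0737, y'=-0.1276
  e−x'=0.0163;  (l²−L²−(e−x')²−y'²−z²)/2L = -0.1505
  θ2 = atan2(B,A) + arccos(C/0.3298) = 0.5236
rotate P by −φ3: (-0.1474, 0.0000, -0.3294)
  A cos θ + B sin θ = C:  0.2374·cos θ + -0.3294·sin θ = -0.2831
  √(A²+B²)=0.4060;  θ3 = -0.9464+2.3425 ≈ 1.3961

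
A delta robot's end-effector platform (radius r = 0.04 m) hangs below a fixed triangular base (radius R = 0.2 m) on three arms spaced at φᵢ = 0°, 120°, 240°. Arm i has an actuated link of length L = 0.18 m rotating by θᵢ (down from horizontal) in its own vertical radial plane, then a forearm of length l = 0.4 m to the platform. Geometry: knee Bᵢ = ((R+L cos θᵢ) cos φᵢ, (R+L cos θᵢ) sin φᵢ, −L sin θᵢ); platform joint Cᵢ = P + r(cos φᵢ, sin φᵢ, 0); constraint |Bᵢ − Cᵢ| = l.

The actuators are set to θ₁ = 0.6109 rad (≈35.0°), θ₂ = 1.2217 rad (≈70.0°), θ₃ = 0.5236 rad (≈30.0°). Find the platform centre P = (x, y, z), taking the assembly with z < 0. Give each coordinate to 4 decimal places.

(0.0467, -0.1032, -0.3885)

φ1=0.0°: virtual centre (0.3074, 0.0000, -0.1032), radius l
centre 2 = (0.2216·cos120.0°, 0.2216·sin120.0°, -0.1691) = (-0.1108, 0.1919, -0.1691)
centre 3 = (0.3159·cos240.0°, 0.3159·sin240.0°, -0.0900) = (-0.1579, -0.2736, -0.0900)
subtract pairs → two planes through P
[-0.8365 0.3838 -0.1318]·P = -0.0275;  [-0.9308 -0.5471 0.0265]·P = 0.0027
Cramer: x(z) = 0.0172-0.0760z;  y(z) = -0.0342+0.1777z
quadratic in z: (1.0374)z²+(0.2385)z+(-0.0639)=0, √Δ=0.5675 → z ∈ {-0.3885, 0.1586}; z = -0.3885 (taking z<0)
x = 0.0467, y = -0.1032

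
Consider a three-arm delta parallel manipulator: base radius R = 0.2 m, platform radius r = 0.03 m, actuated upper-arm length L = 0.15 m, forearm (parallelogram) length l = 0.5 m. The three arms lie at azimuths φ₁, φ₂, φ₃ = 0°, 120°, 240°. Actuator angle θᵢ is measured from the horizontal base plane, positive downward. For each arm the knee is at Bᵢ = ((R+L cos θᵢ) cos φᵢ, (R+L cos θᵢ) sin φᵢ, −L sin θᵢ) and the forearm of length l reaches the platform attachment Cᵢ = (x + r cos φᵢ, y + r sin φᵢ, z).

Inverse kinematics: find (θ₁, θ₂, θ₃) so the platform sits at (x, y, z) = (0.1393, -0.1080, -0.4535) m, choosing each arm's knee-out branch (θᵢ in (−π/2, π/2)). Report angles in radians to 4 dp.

θ₁ = -0.0002, θ₂ = 1.2214, θ₃ = 0.5232

φ1=0.0° → target in arm frame (0.1393, -0.1080)
  A=0.0307, B=-0.4535, C=(l²−L²−A²−y'²−z²)/(2L)=0.0308
  θ1 = atan2(B,A) + arccos(C/0.4545) = -0.0002
φ2=120.0° → target in arm frame (-0.1632, -0.0666)
  A=0.3332, B=-0.4535, C=(l²−L²−A²−y'²−z²)/(2L)=-0.3120
  θ2 = atan2(B,A) + arccos(C/0.5627) = 1.2214
φ3=240.0° → target in arm frame (0.0239, 0.1746)
  A=0.1461, B=-0.4535, C=(l²−L²−A²−y'²−z²)/(2L)=-0.1000
  θ3 = atan2(B,A) + arccos(C/0.4765) = 0.5232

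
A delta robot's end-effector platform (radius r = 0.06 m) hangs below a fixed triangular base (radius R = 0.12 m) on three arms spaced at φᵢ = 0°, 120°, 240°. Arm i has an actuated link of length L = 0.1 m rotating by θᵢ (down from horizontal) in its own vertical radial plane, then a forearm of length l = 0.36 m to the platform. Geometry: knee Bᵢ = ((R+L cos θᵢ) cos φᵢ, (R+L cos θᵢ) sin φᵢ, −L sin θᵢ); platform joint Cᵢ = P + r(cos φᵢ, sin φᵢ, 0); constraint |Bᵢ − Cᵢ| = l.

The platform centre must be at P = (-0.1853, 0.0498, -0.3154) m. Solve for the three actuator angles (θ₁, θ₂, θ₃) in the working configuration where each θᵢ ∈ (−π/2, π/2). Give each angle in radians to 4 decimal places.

rotate P by −φ1: (-0.1853, 0.0498, -0.3154)
  e−x'=0.2453;  (l²−L²−(e−x')²−y'²−z²)/2L = -0.2126
  θ1 = atan2(B,A) + arccos(C/0.3996) = 1.2222
φ2=120.0° → target in arm frame (0.1358, 0.1356)
  e−x'=-0.0758;  (l²−L²−(e−x')²−y'²−z²)/2L = -0.0200
  γ=atan2(-0.3154,-0.0758)=-1.8066;  ψ=arccos(-0.0617)=1.6325;  θ2=γ+ψ≈-0.1741
φ3=240.0° → target in arm frame (0.0495, -0.1854)
  A=0.0105, B=-0.3154, C=(l²−L²−A²−y'²−z²)/(2L)=-0.0718
  √(A²+B²)=0.3156;  θ3 = -1.5376+1.8002 ≈ 0.2626

θ₁ = 1.2222, θ₂ = -0.1741, θ₃ = 0.2626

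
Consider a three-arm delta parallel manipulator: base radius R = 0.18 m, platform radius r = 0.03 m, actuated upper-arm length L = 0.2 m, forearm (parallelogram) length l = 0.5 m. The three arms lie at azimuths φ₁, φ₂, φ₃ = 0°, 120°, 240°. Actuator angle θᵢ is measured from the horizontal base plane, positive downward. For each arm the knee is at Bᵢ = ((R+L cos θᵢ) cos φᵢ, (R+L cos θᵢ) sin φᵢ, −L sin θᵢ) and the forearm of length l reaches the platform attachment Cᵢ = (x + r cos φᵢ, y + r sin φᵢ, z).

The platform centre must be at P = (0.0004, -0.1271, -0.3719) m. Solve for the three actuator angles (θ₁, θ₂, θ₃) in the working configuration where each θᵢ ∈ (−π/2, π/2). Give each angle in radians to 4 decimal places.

θ₁ = 0.1742, θ₂ = 0.6109, θ₃ = -0.3493

φ1=0.0° → target in arm frame (0.0004, -0.1271)
  A=0.1496, B=-0.3719, C=(l²−L²−A²−y'²−z²)/(2L)=0.0829
  θ1 = atan2(B,A) + arccos(C/0.4009) = 0.1742
arm 2 (φ=120.0°): x'=-0.1103, y'=0.0632
  e−x'=0.2603;  (l²−L²−(e−x')²−y'²−z²)/2L = -0.0001
  θ2 = atan2(B,A) + arccos(C/0.4539) = 0.6109
rotate P by −φ3: (0.1099, 0.0639, -0.3719)
  A cos θ + B sin θ = C:  0.0401·cos θ + -0.3719·sin θ = 0.1650
  θ3 = atan2(B,A) + arccos(C/0.3741) = -0.3493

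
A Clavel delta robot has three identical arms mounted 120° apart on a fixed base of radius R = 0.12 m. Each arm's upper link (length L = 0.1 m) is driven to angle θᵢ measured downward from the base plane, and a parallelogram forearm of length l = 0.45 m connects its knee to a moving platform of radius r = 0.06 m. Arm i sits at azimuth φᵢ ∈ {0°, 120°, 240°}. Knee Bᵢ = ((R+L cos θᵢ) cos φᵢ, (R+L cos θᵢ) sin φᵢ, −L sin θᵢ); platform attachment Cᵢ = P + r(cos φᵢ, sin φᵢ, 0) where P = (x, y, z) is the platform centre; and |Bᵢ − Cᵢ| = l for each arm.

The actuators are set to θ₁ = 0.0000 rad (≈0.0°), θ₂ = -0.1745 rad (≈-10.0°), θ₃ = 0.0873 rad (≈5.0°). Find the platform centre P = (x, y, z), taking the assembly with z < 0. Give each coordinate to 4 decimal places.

arm 1 at φ=0.0°: (R−r)+L cos θ1 = 0.1600;  centre 1 = (0.1600, 0.0000, 0.0000)
centre 2 = (0.1585·cos120.0°, 0.1585·sin120.0°, 0.0174) = (-0.0792, 0.1372, 0.0174)
centre 3 = (0.1596·cos240.0°, 0.1596·sin240.0°, -0.0087) = (-0.0798, -0.1382, -0.0087)
|centre ₂|²−|centre ₁|² = -0.0002;  |centre ₃|²−|centre ₁|² = 0.0000
linear system: -0.4785x+0.2745y = -0.0002−0.0347z; -0.4796x+-0.2765y = 0.0000−-0.0174z
det = 0.2639;  x = 0.0002+0.0182z,  y = -0.0002+-0.0947z
quadratic in z: (1.0093)z²+(-0.0058)z+(-0.1770)=0, √Δ=0.8453 → z ∈ {-0.4159, 0.4216}; z = -0.4159 (taking z<0)
x = -0.0073, y = 0.0391

(-0.0073, 0.0391, -0.4159)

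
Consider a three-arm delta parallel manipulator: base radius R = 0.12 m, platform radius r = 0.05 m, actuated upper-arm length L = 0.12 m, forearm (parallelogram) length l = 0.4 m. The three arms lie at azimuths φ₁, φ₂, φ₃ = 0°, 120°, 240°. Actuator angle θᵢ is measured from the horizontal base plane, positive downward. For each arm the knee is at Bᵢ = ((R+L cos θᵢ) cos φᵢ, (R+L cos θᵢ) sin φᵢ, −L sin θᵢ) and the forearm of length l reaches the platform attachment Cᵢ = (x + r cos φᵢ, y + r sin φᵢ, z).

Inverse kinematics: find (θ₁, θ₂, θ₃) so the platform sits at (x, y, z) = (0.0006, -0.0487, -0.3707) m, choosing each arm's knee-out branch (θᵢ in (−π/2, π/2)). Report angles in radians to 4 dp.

θ₁ = 0.1741, θ₂ = 0.3488, θ₃ = -0.0002

arm 1 (φ=0.0°): x'=0.0006, y'=-0.0487
  e−x'=0.0694;  (l²−L²−(e−x')²−y'²−z²)/2L = 0.0041
  γ=atan2(-0.3707,0.0694)=-1.3857;  ψ=arccos(0.0110)=1.5598;  θ1=γ+ψ≈0.1741
φ2=120.0° → target in arm frame (-0.0425, 0.0238)
  A=0.1125, B=-0.3707, C=(l²−L²−A²−y'²−z²)/(2L)=-0.0210
  γ=atan2(-0.3707,0.1125)=-1.2762;  ψ=arccos(-0.0542)=1.6250;  θ2=γ+ψ≈0.3488
arm 3 (φ=240.0°): x'=0.0419, y'=0.0249
  A=0.0281, B=-0.3707, C=(l²−L²−A²−y'²−z²)/(2L)=0.0282
  γ=atan2(-0.3707,0.0281)=-1.4951;  ψ=arccos(0.0759)=1.4948;  θ3=γ+ψ≈-0.0002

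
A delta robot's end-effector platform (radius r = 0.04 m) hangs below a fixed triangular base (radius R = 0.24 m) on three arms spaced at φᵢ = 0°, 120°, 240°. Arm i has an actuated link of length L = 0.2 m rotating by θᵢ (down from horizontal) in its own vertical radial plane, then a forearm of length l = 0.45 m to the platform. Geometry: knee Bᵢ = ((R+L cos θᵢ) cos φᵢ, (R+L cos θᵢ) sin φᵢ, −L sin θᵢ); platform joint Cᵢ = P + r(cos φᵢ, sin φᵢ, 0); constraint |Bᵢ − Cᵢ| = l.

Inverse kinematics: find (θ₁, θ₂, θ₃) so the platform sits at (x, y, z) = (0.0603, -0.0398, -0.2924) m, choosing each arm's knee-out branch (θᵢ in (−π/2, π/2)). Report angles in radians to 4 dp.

θ₁ = -0.0002, θ₂ = 0.6979, θ₃ = 0.3494

arm 1 (φ=0.0°): x'=0.0603, y'=-0.0398
  A cos θ + B sin θ = C:  0.1397·cos θ + -0.2924·sin θ = 0.1398
  γ=atan2(-0.2924,0.1397)=-1.1251;  ψ=arccos(0.4313)=1.1249;  θ1=γ+ψ≈-0.0002
φ2=120.0° → target in arm frame (-0.0646, -0.0323)
  A cos θ + B sin θ = C:  0.2646·cos θ + -0.2924·sin θ = 0.0148
  √(A²+B²)=0.3944;  θ2 = -0.8352+1.5332 ≈ 0.6979
arm 3 (φ=240.0°): x'=0.0043, y'=0.0721
  e−x'=0.1957;  (l²−L²−(e−x')²−y'²−z²)/2L = 0.0838
  γ=atan2(-0.2924,0.1957)=-0.9810;  ψ=arccos(0.2381)=1.3304;  θ3=γ+ψ≈0.3494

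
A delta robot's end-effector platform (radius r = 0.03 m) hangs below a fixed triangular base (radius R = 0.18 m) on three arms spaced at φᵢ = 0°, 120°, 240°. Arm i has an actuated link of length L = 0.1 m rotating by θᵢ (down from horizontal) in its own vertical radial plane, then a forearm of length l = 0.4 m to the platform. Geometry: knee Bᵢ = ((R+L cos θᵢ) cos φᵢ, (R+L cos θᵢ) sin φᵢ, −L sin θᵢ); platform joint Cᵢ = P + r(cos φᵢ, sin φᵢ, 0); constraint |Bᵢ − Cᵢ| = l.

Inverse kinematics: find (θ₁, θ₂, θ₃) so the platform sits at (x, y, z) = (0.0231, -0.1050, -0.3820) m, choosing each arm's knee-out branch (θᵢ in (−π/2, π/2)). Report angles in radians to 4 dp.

θ₁ = 0.6111, θ₂ = 1.3090, θ₃ = 0.2623

φ1=0.0° → target in arm frame (0.0231, -0.1050)
  e−x'=0.1269;  (l²−L²−(e−x')²−y'²−z²)/2L = -0.1153
  √(A²+B²)=0.4025;  θ1 = -1.2501+1.8612 ≈ 0.6111
φ2=120.0° → target in arm frame (-0.1025, 0.0325)
  A cos θ + B sin θ = C:  0.2525·cos θ + -0.3820·sin θ = -0.3036
  θ2 = atan2(B,A) + arccos(C/0.4579) = 1.3090
φ3=240.0° → target in arm frame (0.0794, 0.0725)
  A=0.0706, B=-0.3820, C=(l²−L²−A²−y'²−z²)/(2L)=-0.0308
  √(A²+B²)=0.3885;  θ3 = -1.3880+1.6503 ≈ 0.2623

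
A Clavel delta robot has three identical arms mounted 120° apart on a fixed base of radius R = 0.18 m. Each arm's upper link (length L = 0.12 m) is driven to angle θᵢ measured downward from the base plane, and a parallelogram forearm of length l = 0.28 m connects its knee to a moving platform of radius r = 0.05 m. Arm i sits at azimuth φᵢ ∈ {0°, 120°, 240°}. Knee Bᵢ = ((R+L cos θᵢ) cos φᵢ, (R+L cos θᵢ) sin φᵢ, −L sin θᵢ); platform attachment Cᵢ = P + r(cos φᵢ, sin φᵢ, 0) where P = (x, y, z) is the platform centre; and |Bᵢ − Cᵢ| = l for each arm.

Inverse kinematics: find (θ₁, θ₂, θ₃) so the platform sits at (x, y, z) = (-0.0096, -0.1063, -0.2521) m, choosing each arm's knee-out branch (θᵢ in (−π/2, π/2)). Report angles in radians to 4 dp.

θ₁ = 0.9599, θ₂ = 1.3963, θ₃ = 0.1744

rotate P by −φ1: (-0.0096, -0.1063, -0.2521)
  A=0.1396, B=-0.2521, C=(l²−L²−A²−y'²−z²)/(2L)=-0.1264
  γ=atan2(-0.2521,0.1396)=-1.0651;  ψ=arccos(-0.4387)=2.0250;  θ1=γ+ψ≈0.9599
arm 2 (φ=120.0°): x'=-0.0873, y'=0.0615
  e−x'=0.2173;  (l²−L²−(e−x')²−y'²−z²)/2L = -0.2106
  γ=atan2(-0.2521,0.2173)=-0.8595;  ψ=arccos(-0.6327)=2.2558;  θ2=γ+ψ≈1.3963
arm 3 (φ=240.0°): x'=0.0969, y'=0.0448
  e−x'=0.0331;  (l²−L²−(e−x')²−y'²−z²)/2L = -0.0111
  √(A²+B²)=0.2543;  θ3 = -1.4401+1.6144 ≈ 0.1744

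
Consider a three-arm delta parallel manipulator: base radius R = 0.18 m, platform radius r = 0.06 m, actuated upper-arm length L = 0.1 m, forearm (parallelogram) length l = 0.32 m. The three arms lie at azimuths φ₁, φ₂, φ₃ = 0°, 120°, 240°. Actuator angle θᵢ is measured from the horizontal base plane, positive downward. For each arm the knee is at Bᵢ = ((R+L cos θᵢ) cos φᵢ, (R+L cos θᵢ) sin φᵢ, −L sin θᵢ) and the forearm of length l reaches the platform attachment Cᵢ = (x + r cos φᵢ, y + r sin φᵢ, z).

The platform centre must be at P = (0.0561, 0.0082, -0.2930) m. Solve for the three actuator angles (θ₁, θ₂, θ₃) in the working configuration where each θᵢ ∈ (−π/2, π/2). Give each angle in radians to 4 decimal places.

θ₁ = 0.1747, θ₂ = 0.6984, θ₃ = 0.7855

arm 1 (φ=0.0°): x'=0.0561, y'=0.0082
  e−x'=0.0639;  (l²−L²−(e−x')²−y'²−z²)/2L = 0.0120
  θ1 = atan2(B,A) + arccos(C/0.2999) = 0.1747
rotate P by −φ2: (-0.0209, -0.0527, -0.2930)
  e−x'=0.1409;  (l²−L²−(e−x')²−y'²−z²)/2L = -0.0805
  √(A²+B²)=0.3251;  θ2 = -1.1224+1.8208 ≈ 0.6984
arm 3 (φ=240.0°): x'=-0.0352, y'=0.0445
  A=0.1552, B=-0.2930, C=(l²−L²−A²−y'²−z²)/(2L)=-0.0975
  θ3 = atan2(B,A) + arccos(C/0.3315) = 0.7855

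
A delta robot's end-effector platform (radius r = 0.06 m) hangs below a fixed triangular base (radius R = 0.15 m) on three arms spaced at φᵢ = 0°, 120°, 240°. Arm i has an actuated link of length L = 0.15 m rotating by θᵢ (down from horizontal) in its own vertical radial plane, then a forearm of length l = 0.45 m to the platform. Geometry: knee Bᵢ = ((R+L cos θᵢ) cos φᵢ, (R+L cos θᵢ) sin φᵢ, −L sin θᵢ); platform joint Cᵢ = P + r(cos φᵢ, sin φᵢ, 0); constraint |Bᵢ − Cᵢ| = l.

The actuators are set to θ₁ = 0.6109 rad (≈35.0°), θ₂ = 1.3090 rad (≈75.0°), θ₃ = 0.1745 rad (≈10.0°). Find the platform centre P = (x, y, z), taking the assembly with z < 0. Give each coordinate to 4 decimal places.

φ1=0.0°: virtual centre (0.2129, 0.0000, -0.0860), radius l
φ2=120.0°: virtual centre (-0.0644, 0.1116, -0.1449), radius l
arm 3 at φ=240.0°: ρ3 = 0.2377;  centre 3 = (-0.1189, -0.2059, -0.0260)
eliminate P² terms by subtracting sphere 1 from 2 and 3
[-0.5546 0.2231 -0.1177]·P = -0.0151;  [-0.6635 -0.4117 0.1200]·P = 0.0045
det = 0.3764;  x = 0.0139+-0.0576z,  y = -0.0333+0.3843z
quadratic in z: (1.1510)z²+(0.1694)z+(-0.1544)=0, √Δ=0.8600 → z ∈ {-0.4472, 0.3000}; z = -0.4472 (taking z<0)
x = 0.0397, y = -0.2051

(0.0397, -0.2051, -0.4472)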